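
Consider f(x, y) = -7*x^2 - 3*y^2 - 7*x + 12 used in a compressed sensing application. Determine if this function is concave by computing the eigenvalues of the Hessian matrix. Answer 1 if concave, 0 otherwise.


The Hessian of f(x,y) = -7*x^2 - 3*y^2 - 7*x + 12 is:
H = [[-14, 0], [0, -6]]
Trace = -14 - 6 = -20
Determinant = -14*-6 - (0)^2 = 84
Discriminant = (-20)^2 - 4*84 = 64.0
Eigenvalues: lambda_1 = -14.0, lambda_2 = -6.0
The function is concave.

1


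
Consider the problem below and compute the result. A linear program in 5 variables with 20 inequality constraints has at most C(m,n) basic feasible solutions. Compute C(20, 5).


Each vertex corresponds to some choice of n active constraints out of m, so the number of vertices is at most C(m, n) = m! / (n!(m-n)!).
m = 20, n = 5
Numerator: 20 * 19 * 18 * 17 * 16
Denominator: 5! = 120
C(20, 5) = 15504


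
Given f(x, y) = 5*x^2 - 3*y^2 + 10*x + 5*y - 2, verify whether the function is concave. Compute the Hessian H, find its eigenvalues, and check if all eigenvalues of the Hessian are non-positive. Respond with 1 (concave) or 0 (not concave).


The Hessian of f(x,y) = 5*x^2 - 3*y^2 + 10*x + 5*y - 2 is:
H = [[10, 0], [0, -6]]
Trace = 10 - 6 = 4
Determinant = 10*-6 - (0)^2 = -60
Discriminant = (4)^2 - 4*-60 = 256.0
Eigenvalues: lambda_1 = -6.0, lambda_2 = 10.0
The function is not concave.

0


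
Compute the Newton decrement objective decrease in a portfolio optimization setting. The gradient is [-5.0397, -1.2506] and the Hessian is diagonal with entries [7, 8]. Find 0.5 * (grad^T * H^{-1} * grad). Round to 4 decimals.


Step 1: H is diagonal, so H^(-1) * g = [-0.72, -0.1563].
Step 2: g^T H^(-1) g = sum_i g_i^2 / H_ii
  = (-5.0397)^2/7 + (-1.2506)^2/8
  = 3.6284 + 0.1955 = 3.8239
Step 3: Objective decrease = 0.5 * g^T H^(-1) g = 1.9119


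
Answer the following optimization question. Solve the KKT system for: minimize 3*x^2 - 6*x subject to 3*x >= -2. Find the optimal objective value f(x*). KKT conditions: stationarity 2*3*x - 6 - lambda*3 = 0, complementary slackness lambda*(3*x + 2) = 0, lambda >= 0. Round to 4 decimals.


Step 1: Try lambda = 0 (constraint inactive).
Stationarity: 2*3*x - 6 = 0
x* = 6/(2*3) = 1.0
Check constraint: 3*1.0 = 3.0 >= -2 -- satisfied.
Step 2: Compute optimal value.
f(x*) = 3*1.0^2 - 6*1.0 = -3.0


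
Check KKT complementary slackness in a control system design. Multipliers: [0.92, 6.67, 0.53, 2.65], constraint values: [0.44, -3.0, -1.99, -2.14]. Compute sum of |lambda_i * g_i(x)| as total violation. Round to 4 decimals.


KKT complementary slackness check:
lambda_1 * g_1 = 0.92 * 0.44 = 0.4048
lambda_2 * g_2 = 6.67 * -3.0 = -20.01
lambda_3 * g_3 = 0.53 * -1.99 = -1.0547
lambda_4 * g_4 = 2.65 * -2.14 = -5.671
Total violation = 0.4048 + 20.01 + 1.0547 + 5.671 = 27.1405


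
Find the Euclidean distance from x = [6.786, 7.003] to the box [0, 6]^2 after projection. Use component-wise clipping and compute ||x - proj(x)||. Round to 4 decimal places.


Project each component onto [0, 6].
clip(6.786) = 6.0, clip(7.003) = 6.0
Projection = [6.0, 6.0]
Squared diffs: [0.6178, 1.006]
Distance = sqrt(1.6238) = 1.2743


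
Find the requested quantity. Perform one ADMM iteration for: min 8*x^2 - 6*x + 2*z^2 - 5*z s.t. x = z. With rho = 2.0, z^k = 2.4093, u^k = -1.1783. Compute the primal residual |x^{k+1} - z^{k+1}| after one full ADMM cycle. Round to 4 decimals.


ADMM iteration with rho = 2.0, z^k = 2.4093, u^k = -1.1783
Step 1: x-update.
Minimize 8*x^2 - 6*x + (2.0/2)*(x - 2.4093 - 1.1783)^2
FOC: (2*8 + 2.0)*x = 6 + 2.0*(2.4093 + 1.1783)
x^{k+1} = 0.732
Step 2: z-update.
Minimize 2*z^2 - 5*z + (2.0/2)*(0.732 - z - 1.1783)^2
FOC: (2*2 + 2.0)*z = 5 + 2.0*(0.732 - 1.1783)
z^{k+1} = 0.6846
Step 3: u-update.
u^{k+1} = -1.1783 + 0.732 - 0.6846 = -1.1309
Step 4: Primal residual = |0.732 - 0.6846| = 0.0474


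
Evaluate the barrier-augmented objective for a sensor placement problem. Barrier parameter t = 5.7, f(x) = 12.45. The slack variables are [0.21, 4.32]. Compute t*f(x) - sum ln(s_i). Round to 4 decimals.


Step 1: Compute log-barrier.
ln values: [-1.5606, 1.4633]
phi = -(-1.5606 + 1.4633) = 0.0974
Step 2: Compute augmented objective.
t*f(x) = 5.7*12.45 = 70.965
Total = 70.965 + 0.0974 = 71.0624


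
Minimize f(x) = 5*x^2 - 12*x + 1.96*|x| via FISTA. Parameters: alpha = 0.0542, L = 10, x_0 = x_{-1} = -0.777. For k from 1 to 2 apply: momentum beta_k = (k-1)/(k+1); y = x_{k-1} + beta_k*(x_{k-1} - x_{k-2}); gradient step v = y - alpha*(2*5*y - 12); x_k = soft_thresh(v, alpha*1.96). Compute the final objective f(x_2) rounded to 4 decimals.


FISTA on f(x) = 5*x^2 - 12*x + 1.96*|x|
L = 10, alpha = 0.0542
Iteration 1: beta = 0.0, y = -0.777 + 0.0*(-0.777 + 0.777) = -0.777
  grad(y) = -19.77, v = y - alpha*grad = 0.2945
  prox(v) = soft_thresh(0.2945, 0.1062) = 0.1883
Iteration 2: beta = 0.3333, y = 0.1883 + 0.3333*(0.1883 + 0.777) = 0.5101
  grad(y) = -6.8993, v = y - alpha*grad = 0.884
  prox(v) = soft_thresh(0.884, 0.1062) = 0.7778
f(x_2) = 5*0.7778^2 - 12*0.7778 + 1.96*|0.7778| = -4.7842


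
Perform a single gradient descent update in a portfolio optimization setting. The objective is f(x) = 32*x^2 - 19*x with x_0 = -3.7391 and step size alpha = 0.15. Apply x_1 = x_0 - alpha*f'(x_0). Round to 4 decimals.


We compute the gradient at x_0 and apply the update.
f'(x) = 64*x - 19
f'(-3.7391) = 64*-3.7391 - 19 = -258.3024
x_1 = -3.7391 - 0.15*-258.3024 = 35.0063


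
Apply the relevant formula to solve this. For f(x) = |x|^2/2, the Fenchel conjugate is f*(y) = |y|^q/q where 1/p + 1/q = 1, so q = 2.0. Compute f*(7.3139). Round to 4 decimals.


The conjugate exponent q satisfies 1/p + 1/q = 1.
p = 2, so q = 2/(2 - 1) = 2.0
|y|^q = 7.3139^2.0 = 53.4931
f*(7.3139) = 53.4931 / 2.0 = 26.7466


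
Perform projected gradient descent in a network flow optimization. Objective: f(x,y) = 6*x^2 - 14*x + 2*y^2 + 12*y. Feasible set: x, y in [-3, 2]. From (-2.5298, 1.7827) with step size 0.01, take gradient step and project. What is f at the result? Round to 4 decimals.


Step 1: Compute gradient at (-2.5298, 1.7827).
grad_x = 2*6*-2.5298 - 14 = -44.3576
grad_y = 2*2*1.7827 + 12 = 19.1308
Step 2: Gradient step.
x_raw = -2.5298 - 0.01*-44.3576 = -2.0862
y_raw = 1.7827 - 0.01*19.1308 = 1.5914
Step 3: Project onto [-3, 2].
x_proj = clip(-2.0862) = -2.0862
y_proj = clip(1.5914) = 1.5914
Step 4: Evaluate f.
f(-2.0862, 1.5914) = 79.4829


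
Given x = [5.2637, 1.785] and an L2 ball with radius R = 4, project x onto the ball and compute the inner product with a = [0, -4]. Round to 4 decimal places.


Step 1: Compute ||x|| (intermediates to 6 decimals).
||x|| = sqrt(5.2637^2 + 1.785^2) = 5.558126
Step 2: Project.
Since ||x|| > R, scale = R/||x|| = 4/5.558126 = 0.719667, proj(x) = scale * x
proj(x) = [3.788111, 1.284606]
Step 3: Dot product.
a^T * proj(x) = 0*3.788111 - 4*1.284606 = -5.1384


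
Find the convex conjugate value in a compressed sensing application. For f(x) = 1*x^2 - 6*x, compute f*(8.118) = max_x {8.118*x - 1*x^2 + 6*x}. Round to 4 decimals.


f*(y) = sup_x {y*x - a*x^2 - b*x} = sup_x {(y-b)*x - a*x^2}
FOC: (y - b) - 2a*x = 0 => x* = (y - b)/(2a)
x* = (8.118 + 6)/(2*1) = 7.059
f*(8.118) = (y-b)^2/(4a) = (8.118 + 6)^2/(4*1)
= 199.3179/4 = 49.8295


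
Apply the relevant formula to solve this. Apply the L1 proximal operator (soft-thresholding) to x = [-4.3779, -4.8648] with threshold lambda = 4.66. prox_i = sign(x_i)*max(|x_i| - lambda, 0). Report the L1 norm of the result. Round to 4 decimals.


Soft-thresholding with lambda = 4.66:
prox(-4.3779) = sign(-4.3779)*max(|-4.3779| - 4.66, 0) = 0.0
prox(-4.8648) = sign(-4.8648)*max(|-4.8648| - 4.66, 0) = -0.2048
prox(x) = [0.0, -0.2048]
||prox(x)||_1 = 0.0 + 0.2048 = 0.2048


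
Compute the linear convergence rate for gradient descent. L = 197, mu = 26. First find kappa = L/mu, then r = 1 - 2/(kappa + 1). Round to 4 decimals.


Step 1: Compute the condition number.
kappa = L/mu = 197/26 = 7.5769
Step 2: Compute the convergence rate.
r = 1 - 2/(kappa + 1) = 1 - 2*mu/(L + mu) = (L - mu)/(L + mu) = 171/223 = 0.7668


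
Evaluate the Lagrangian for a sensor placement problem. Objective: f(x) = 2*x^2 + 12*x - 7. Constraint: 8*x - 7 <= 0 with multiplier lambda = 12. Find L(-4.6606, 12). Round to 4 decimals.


Step 1: Evaluate f(x).
f(-4.6606) = 2*(-4.6606)^2 + 12*(-4.6606) - 7 = -19.4848
Step 2: Evaluate g(x).
g(-4.6606) = 8*-4.6606 - 7 = -44.2848
Step 3: Compute Lagrangian.
L = -19.4848 + 12*-44.2848 = -550.9024


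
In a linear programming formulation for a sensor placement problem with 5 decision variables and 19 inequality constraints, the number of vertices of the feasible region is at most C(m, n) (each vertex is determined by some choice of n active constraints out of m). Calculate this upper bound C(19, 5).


Each vertex corresponds to some choice of n active constraints out of m, so the number of vertices is at most C(m, n) = m! / (n!(m-n)!).
m = 19, n = 5
Numerator: 19 * 18 * 17 * 16 * 15
Denominator: 5! = 120
C(19, 5) = 11628


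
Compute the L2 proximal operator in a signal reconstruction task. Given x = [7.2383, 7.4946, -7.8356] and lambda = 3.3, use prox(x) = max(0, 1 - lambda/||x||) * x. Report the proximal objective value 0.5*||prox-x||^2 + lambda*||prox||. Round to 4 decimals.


Step 1: Compute ||x||.
||x|| = 13.0368
Step 2: Compute scaling factor.
scale = max(0, 1 - 3.3/13.0368) = 0.7469
Step 3: prox(x) = [5.4061, 5.5975, -5.8522]
||prox(x)|| = 9.7368
Step 4: Proximal objective.
0.5*||prox-x||^2 = 5.445
lambda*||prox|| = 32.1314
Total = 37.5765


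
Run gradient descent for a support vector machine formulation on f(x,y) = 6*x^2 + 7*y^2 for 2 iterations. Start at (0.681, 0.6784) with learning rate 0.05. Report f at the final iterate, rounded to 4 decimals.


Gradient descent on f(x,y) = 6*x^2 + 7*y^2.
Starting point: (0.681, 0.6784), alpha = 0.05
Step 1: grad_x = 2*6*0.681 = 8.172, grad_y = 2*7*0.6784 = 9.4976
  x_1 = 0.681 - 0.05*8.172 = 0.2724
  y_1 = 0.6784 - 0.05*9.4976 = 0.2035
Step 2: grad_x = 2*6*0.2724 = 3.2688, grad_y = 2*7*0.2035 = 2.8493
  x_2 = 0.2724 - 0.05*3.2688 = 0.109
  y_2 = 0.2035 - 0.05*2.8493 = 0.0611
f(0.109, 0.0611) = 6*0.109^2 + 7*0.0611^2 = 0.0973


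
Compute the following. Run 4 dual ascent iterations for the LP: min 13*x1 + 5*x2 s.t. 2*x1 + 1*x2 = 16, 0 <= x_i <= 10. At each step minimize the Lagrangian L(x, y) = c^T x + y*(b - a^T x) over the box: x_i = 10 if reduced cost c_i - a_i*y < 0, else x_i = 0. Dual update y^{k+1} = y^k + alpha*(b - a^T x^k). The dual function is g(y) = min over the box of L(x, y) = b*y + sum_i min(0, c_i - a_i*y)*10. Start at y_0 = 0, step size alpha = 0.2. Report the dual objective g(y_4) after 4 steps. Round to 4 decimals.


Dual ascent for LP: min 13*x1 + 5*x2, 2*x1 + 1*x2 = 16, 0 <= x_i <= 10
Step 1: y^k = 0.0, reduced costs: (13.0, 5.0)
  x^k = (0.0, 0.0), subgradient = b - a^T x = 16.0
  y^{k+1} = 0.0 + 0.2*16.0 = 3.2
Step 2: y^k = 3.2, reduced costs: (6.6, 1.8)
  x^k = (0.0, 0.0), subgradient = b - a^T x = 16.0
  y^{k+1} = 3.2 + 0.2*16.0 = 6.4
Step 3: y^k = 6.4, reduced costs: (0.2, -1.4)
  x^k = (0.0, 10.0), subgradient = b - a^T x = 6.0
  y^{k+1} = 6.4 + 0.2*6.0 = 7.6
Step 4: y^k = 7.6, reduced costs: (-2.2, -2.6)
  x^k = (10.0, 10.0), subgradient = b - a^T x = -14.0
  y^{k+1} = 7.6 + 0.2*-14.0 = 4.8
Dual objective at y_4 = 4.8: reduced costs (3.4, 0.2), box minimizer x = (0.0, 0.0)
g(y_4) = b*y + (c1 - a1*y)*x1 + (c2 - a2*y)*x2 = 16*4.8 + 3.4*0.0 + 0.2*0.0 = 76.8 + 0.0 + 0.0 = 76.8


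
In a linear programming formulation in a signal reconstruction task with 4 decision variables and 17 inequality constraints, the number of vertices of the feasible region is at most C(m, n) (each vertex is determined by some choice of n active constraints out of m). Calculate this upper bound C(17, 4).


Each vertex corresponds to some choice of n active constraints out of m, so the number of vertices is at most C(m, n) = m! / (n!(m-n)!).
m = 17, n = 4
Numerator: 17 * 16 * 15 * 14
Denominator: 4! = 24
C(17, 4) = 2380


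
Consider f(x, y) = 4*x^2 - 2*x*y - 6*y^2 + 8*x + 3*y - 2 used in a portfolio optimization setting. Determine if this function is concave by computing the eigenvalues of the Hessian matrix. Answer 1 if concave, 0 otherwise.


The Hessian of f(x,y) = 4*x^2 - 2*x*y - 6*y^2 + 8*x + 3*y - 2 is:
H = [[8, -2], [-2, -12]]
Trace = 8 - 12 = -4
Determinant = 8*-12 - (-2)^2 = -100
Discriminant = (-4)^2 - 4*-100 = 416.0
Eigenvalues: lambda_1 = -12.198, lambda_2 = 8.198
The function is not concave.

0


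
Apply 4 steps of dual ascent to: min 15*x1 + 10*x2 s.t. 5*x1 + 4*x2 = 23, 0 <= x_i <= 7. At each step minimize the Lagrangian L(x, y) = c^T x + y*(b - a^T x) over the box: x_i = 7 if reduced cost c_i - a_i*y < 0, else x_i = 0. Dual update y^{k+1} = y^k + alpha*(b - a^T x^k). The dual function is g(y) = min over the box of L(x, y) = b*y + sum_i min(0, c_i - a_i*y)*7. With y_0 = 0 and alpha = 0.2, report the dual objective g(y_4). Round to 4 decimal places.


Dual ascent for LP: min 15*x1 + 10*x2, 5*x1 + 4*x2 = 23, 0 <= x_i <= 7
Step 1: y^k = 0.0, reduced costs: (15.0, 10.0)
  x^k = (0.0, 0.0), subgradient = b - a^T x = 23.0
  y^{k+1} = 0.0 + 0.2*23.0 = 4.6
Step 2: y^k = 4.6, reduced costs: (-8.0, -8.4)
  x^k = (7.0, 7.0), subgradient = b - a^T x = -40.0
  y^{k+1} = 4.6 + 0.2*-40.0 = -3.4
Step 3: y^k = -3.4, reduced costs: (32.0, 23.6)
  x^k = (0.0, 0.0), subgradient = b - a^T x = 23.0
  y^{k+1} = -3.4 + 0.2*23.0 = 1.2
Step 4: y^k = 1.2, reduced costs: (9.0, 5.2)
  x^k = (0.0, 0.0), subgradient = b - a^T x = 23.0
  y^{k+1} = 1.2 + 0.2*23.0 = 5.8
Dual objective at y_4 = 5.8: reduced costs (-14.0, -13.2), box minimizer x = (7.0, 7.0)
g(y_4) = b*y + (c1 - a1*y)*x1 + (c2 - a2*y)*x2 = 23*5.8 + (-14.0)*7.0 + (-13.2)*7.0 = 133.4 - 98.0 - 92.4 = -57.0


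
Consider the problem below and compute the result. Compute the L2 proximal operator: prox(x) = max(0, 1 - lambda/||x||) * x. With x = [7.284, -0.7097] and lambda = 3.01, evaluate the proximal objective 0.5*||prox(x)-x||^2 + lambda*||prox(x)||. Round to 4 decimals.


Step 1: Compute ||x||.
||x|| = 7.3185
Step 2: Compute scaling factor.
scale = max(0, 1 - 3.01/7.3185) = 0.5887
Step 3: prox(x) = [4.2882, -0.4178]
||prox(x)|| = 4.3085
Step 4: Proximal objective.
0.5*||prox-x||^2 = 4.5301
lambda*||prox|| = 12.9686
Total = 17.4986


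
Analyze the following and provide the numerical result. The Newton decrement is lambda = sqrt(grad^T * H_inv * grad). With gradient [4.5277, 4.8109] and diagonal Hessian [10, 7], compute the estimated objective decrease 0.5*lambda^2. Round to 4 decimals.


Step 1: H is diagonal, so H^(-1) * g = [0.4528, 0.6873].
Step 2: g^T H^(-1) g = sum_i g_i^2 / H_ii
  = (4.5277)^2/10 + (4.8109)^2/7
  = 2.05 + 3.3064 = 5.3564
Step 3: Objective decrease = 0.5 * g^T H^(-1) g = 2.6782


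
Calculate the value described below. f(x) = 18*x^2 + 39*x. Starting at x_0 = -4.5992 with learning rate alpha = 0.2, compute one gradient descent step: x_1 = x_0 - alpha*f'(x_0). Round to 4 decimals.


We compute the gradient at x_0 and apply the update.
f'(x) = 36*x + 39
f'(-4.5992) = 36*-4.5992 + 39 = -126.5712
x_1 = -4.5992 - 0.2*-126.5712 = 20.715


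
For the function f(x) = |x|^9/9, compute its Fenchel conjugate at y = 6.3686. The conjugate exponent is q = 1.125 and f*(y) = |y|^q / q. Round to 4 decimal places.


The conjugate exponent q satisfies 1/p + 1/q = 1.
p = 9, so q = 9/(9 - 1) = 1.125
|y|^q = 6.3686^1.125 = 8.0269
f*(6.3686) = 8.0269 / 1.125 = 7.135


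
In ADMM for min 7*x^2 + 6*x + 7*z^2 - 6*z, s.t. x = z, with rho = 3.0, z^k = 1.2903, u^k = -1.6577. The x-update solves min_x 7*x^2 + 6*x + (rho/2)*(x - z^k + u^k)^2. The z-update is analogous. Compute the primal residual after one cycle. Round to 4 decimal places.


ADMM iteration with rho = 3.0, z^k = 1.2903, u^k = -1.6577
Step 1: x-update.
Minimize 7*x^2 + 6*x + (3.0/2)*(x - 1.2903 - 1.6577)^2
FOC: (2*7 + 3.0)*x = -6 + 3.0*(1.2903 + 1.6577)
x^{k+1} = 0.1673
Step 2: z-update.
Minimize 7*z^2 - 6*z + (3.0/2)*(0.1673 - z - 1.6577)^2
FOC: (2*7 + 3.0)*z = 6 + 3.0*(0.1673 - 1.6577)
z^{k+1} = 0.0899
Step 3: u-update.
u^{k+1} = -1.6577 + 0.1673 - 0.0899 = -1.5803
Step 4: Primal residual = |0.1673 - 0.0899| = 0.0774


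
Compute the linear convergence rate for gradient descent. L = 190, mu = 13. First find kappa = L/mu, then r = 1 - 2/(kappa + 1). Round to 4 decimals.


Step 1: Compute the condition number.
kappa = L/mu = 190/13 = 14.6154
Step 2: Compute the convergence rate.
r = 1 - 2/(kappa + 1) = 1 - 2*mu/(L + mu) = (L - mu)/(L + mu) = 177/203 = 0.8719


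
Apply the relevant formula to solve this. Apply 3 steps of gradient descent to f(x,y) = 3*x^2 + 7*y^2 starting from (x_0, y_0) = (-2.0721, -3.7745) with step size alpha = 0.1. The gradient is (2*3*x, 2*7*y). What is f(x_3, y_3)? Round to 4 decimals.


Gradient descent on f(x,y) = 3*x^2 + 7*y^2.
Starting point: (-2.0721, -3.7745), alpha = 0.1
Step 1: grad_x = 2*3*-2.0721 = -12.4326, grad_y = 2*7*-3.7745 = -52.843
  x_1 = -2.0721 - 0.1*-12.4326 = -0.8288
  y_1 = -3.7745 - 0.1*-52.843 = 1.5098
Step 2: grad_x = 2*3*-0.8288 = -4.973, grad_y = 2*7*1.5098 = 21.1372
  x_2 = -0.8288 - 0.1*-4.973 = -0.3315
  y_2 = 1.5098 - 0.1*21.1372 = -0.6039
Step 3: grad_x = 2*3*-0.3315 = -1.9892, grad_y = 2*7*-0.6039 = -8.4549
  x_3 = -0.3315 - 0.1*-1.9892 = -0.1326
  y_3 = -0.6039 - 0.1*-8.4549 = 0.2416
f(-0.1326, 0.2416) = 3*(-0.1326)^2 + 7*0.2416^2 = 0.4612


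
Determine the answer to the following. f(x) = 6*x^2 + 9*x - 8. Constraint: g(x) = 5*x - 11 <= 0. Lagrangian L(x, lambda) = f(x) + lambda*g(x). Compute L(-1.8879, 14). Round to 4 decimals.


Step 1: Evaluate f(x).
f(-1.8879) = 6*(-1.8879)^2 + 9*(-1.8879) - 8 = -3.6061
Step 2: Evaluate g(x).
g(-1.8879) = 5*-1.8879 - 11 = -20.4395
Step 3: Compute Lagrangian.
L = -3.6061 + 14*-20.4395 = -289.7591


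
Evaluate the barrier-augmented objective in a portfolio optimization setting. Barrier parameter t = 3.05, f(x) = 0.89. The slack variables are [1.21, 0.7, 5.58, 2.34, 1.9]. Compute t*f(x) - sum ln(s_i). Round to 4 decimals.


Step 1: Compute log-barrier.
ln values: [0.1906, -0.3567, 1.7192, 0.8502, 0.6419]
phi = -(0.1906 - 0.3567 + 1.7192 + 0.8502 + 0.6419) = -3.0451
Step 2: Compute augmented objective.
t*f(x) = 3.05*0.89 = 2.7145
Total = 2.7145 - 3.0451 = -0.3306


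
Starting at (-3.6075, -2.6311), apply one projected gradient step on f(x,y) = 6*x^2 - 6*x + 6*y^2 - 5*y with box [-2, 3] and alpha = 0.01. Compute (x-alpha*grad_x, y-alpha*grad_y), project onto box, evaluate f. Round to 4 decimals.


Step 1: Compute gradient at (-3.6075, -2.6311).
grad_x = 2*6*-3.6075 - 6 = -49.29
grad_y = 2*6*-2.6311 - 5 = -36.5732
Step 2: Gradient step.
x_raw = -3.6075 - 0.01*-49.29 = -3.1146
y_raw = -2.6311 - 0.01*-36.5732 = -2.2654
Step 3: Project onto [-2, 3].
x_proj = clip(-3.1146) = -2.0
y_proj = clip(-2.2654) = -2.0
Step 4: Evaluate f.
f(-2.0, -2.0) = 70.0


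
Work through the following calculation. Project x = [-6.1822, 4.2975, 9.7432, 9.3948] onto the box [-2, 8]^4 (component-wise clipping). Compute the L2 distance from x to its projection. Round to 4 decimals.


Project each component onto [-2, 8].
clip(-6.1822) = -2.0, clip(4.2975) = 4.2975, clip(9.7432) = 8.0, clip(9.3948) = 8.0
Projection = [-2.0, 4.2975, 8.0, 8.0]
Squared diffs: [17.4908, 0.0, 3.0387, 1.9455]
Distance = sqrt(22.475) = 4.7408


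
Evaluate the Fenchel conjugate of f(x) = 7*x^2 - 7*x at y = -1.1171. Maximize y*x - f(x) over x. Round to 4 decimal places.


f*(y) = sup_x {y*x - a*x^2 - b*x} = sup_x {(y-b)*x - a*x^2}
FOC: (y - b) - 2a*x = 0 => x* = (y - b)/(2a)
x* = (-1.1171 + 7)/(2*7) = 0.4202
f*(-1.1171) = (y-b)^2/(4a) = (-1.1171 + 7)^2/(4*7)
= 34.6085/28 = 1.236


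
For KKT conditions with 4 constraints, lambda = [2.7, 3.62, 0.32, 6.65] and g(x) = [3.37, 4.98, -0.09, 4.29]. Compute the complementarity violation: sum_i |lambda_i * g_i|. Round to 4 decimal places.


KKT complementary slackness check:
lambda_1 * g_1 = 2.7 * 3.37 = 9.099
lambda_2 * g_2 = 3.62 * 4.98 = 18.0276
lambda_3 * g_3 = 0.32 * -0.09 = -0.0288
lambda_4 * g_4 = 6.65 * 4.29 = 28.5285
Total violation = 9.099 + 18.0276 + 0.0288 + 28.5285 = 55.6839


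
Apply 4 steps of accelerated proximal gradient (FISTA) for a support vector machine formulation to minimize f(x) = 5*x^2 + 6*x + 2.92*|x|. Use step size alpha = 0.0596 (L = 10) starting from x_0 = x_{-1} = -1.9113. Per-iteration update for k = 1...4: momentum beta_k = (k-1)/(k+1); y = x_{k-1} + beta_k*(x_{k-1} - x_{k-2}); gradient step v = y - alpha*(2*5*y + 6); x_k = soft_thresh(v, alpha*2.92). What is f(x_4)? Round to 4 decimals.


FISTA on f(x) = 5*x^2 + 6*x + 2.92*|x|
L = 10, alpha = 0.0596
Iteration 1: beta = 0.0, y = -1.9113 + 0.0*(-1.9113 + 1.9113) = -1.9113
  grad(y) = -13.113, v = y - alpha*grad = -1.1298
  prox(v) = soft_thresh(-1.1298, 0.174) = -0.9557
Iteration 2: beta = 0.3333, y = -0.9557 + 0.3333*(-0.9557 + 1.9113) = -0.6372
  grad(y) = -0.3721, v = y - alpha*grad = -0.615
  prox(v) = soft_thresh(-0.615, 0.174) = -0.441
Iteration 3: beta = 0.5, y = -0.441 + 0.5*(-0.441 + 0.9557) = -0.1836
  grad(y) = 4.1636, v = y - alpha*grad = -0.4318
  prox(v) = soft_thresh(-0.4318, 0.174) = -0.2578
Iteration 4: beta = 0.6, y = -0.2578 + 0.6*(-0.2578 + 0.441) = -0.1478
  grad(y) = 4.5219, v = y - alpha*grad = -0.4173
  prox(v) = soft_thresh(-0.4173, 0.174) = -0.2433
f(x_4) = 5*(-0.2433)^2 + 6*(-0.2433) + 2.92*|-0.2433| = -0.4534


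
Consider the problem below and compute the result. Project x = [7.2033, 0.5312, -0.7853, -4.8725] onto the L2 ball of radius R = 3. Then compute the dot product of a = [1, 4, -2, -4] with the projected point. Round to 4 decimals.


Step 1: Compute ||x|| (intermediates to 6 decimals).
||x|| = sqrt(7.2033^2 + 0.5312^2 + (-0.7853)^2 + (-4.8725)^2) = 8.748009
Step 2: Project.
Since ||x|| > R, scale = R/||x|| = 3/8.748009 = 0.342935, proj(x) = scale * x
proj(x) = [2.470264, 0.182167, -0.269307, -1.670951]
Step 3: Dot product.
a^T * proj(x) = 1*2.470264 + 4*0.182167 - 2*(-0.269307) - 4*(-1.670951) = 10.4214


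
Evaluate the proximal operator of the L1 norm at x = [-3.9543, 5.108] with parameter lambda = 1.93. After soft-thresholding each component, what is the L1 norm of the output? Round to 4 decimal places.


Soft-thresholding with lambda = 1.93:
prox(-3.9543) = sign(-3.9543)*max(|-3.9543| - 1.93, 0) = -2.0243
prox(5.108) = sign(5.108)*max(|5.108| - 1.93, 0) = 3.178
prox(x) = [-2.0243, 3.178]
||prox(x)||_1 = 2.0243 + 3.178 = 5.2023


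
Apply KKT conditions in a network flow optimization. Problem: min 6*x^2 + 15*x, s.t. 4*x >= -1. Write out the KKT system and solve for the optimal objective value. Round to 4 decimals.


Step 1: Try lambda = 0 (constraint inactive).
x_unc = -15/(2*6) = -1.25
Check: 4*-1.25 = -5.0 < -1 -- violated!
Step 2: Constraint must be active: 4*x = -1
x* = -1/4 = -0.25
lambda = (2*6*(-0.25) + 15)/4 = 3.0
Step 3: Compute optimal value.
f(x*) = 6*(-0.25)^2 + 15*(-0.25) = -3.375


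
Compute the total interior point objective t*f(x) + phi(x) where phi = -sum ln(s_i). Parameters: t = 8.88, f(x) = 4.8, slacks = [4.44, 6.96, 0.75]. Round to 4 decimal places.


Step 1: Compute log-barrier.
ln values: [1.4907, 1.9402, -0.2877]
phi = -(1.4907 + 1.9402 - 0.2877) = -3.1432
Step 2: Compute augmented objective.
t*f(x) = 8.88*4.8 = 42.624
Total = 42.624 - 3.1432 = 39.4808


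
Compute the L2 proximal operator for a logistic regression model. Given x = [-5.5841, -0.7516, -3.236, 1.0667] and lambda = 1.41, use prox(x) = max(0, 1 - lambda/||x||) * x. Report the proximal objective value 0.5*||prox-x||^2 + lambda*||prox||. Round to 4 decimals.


Step 1: Compute ||x||.
||x|| = 6.5846
Step 2: Compute scaling factor.
scale = max(0, 1 - 1.41/6.5846) = 0.7859
Step 3: prox(x) = [-4.3883, -0.5907, -2.5431, 0.8383]
||prox(x)|| = 5.1746
Step 4: Proximal objective.
0.5*||prox-x||^2 = 0.9941
lambda*||prox|| = 7.2962
Total = 8.2902


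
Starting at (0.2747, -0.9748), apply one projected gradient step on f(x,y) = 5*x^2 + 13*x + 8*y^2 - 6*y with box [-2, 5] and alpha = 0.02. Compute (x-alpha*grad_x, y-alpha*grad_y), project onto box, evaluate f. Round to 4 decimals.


Step 1: Compute gradient at (0.2747, -0.9748).
grad_x = 2*5*0.2747 + 13 = 15.747
grad_y = 2*8*-0.9748 - 6 = -21.5968
Step 2: Gradient step.
x_raw = 0.2747 - 0.02*15.747 = -0.0402
y_raw = -0.9748 - 0.02*-21.5968 = -0.5429
Step 3: Project onto [-2, 5].
x_proj = clip(-0.0402) = -0.0402
y_proj = clip(-0.5429) = -0.5429
Step 4: Evaluate f.
f(-0.0402, -0.5429) = 5.0998


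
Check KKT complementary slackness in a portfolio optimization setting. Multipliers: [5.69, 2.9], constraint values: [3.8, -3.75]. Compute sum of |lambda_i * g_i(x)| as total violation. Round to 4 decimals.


KKT complementary slackness check:
lambda_1 * g_1 = 5.69 * 3.8 = 21.622
lambda_2 * g_2 = 2.9 * -3.75 = -10.875
Total violation = 21.622 + 10.875 = 32.497


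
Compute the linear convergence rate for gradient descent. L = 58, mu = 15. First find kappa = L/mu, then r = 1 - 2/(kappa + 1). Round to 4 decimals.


Step 1: Compute the condition number.
kappa = L/mu = 58/15 = 3.8667
Step 2: Compute the convergence rate.
r = 1 - 2/(kappa + 1) = 1 - 2*mu/(L + mu) = (L - mu)/(L + mu) = 43/73 = 0.589


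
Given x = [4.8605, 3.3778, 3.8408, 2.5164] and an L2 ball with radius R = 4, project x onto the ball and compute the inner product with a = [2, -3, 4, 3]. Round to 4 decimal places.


Step 1: Compute ||x|| (intermediates to 6 decimals).
||x|| = sqrt(4.8605^2 + 3.3778^2 + 3.8408^2 + 2.5164^2) = 7.491195
Step 2: Project.
Since ||x|| > R, scale = R/||x|| = 4/7.491195 = 0.53396, proj(x) = scale * x
proj(x) = [2.595313, 1.80361, 2.050834, 1.343657]
Step 3: Dot product.
a^T * proj(x) = 2*2.595313 - 3*1.80361 + 4*2.050834 + 3*1.343657 = 12.0141


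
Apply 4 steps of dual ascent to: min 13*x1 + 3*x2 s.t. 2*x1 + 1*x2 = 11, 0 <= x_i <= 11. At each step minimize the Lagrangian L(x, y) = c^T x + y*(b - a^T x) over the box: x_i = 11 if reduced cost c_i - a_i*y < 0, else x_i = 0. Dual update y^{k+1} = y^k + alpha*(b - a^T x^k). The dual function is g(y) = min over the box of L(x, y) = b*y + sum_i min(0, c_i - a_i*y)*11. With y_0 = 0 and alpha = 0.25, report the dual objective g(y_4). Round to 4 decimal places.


Dual ascent for LP: min 13*x1 + 3*x2, 2*x1 + 1*x2 = 11, 0 <= x_i <= 11
Step 1: y^k = 0.0, reduced costs: (13.0, 3.0)
  x^k = (0.0, 0.0), subgradient = b - a^T x = 11.0
  y^{k+1} = 0.0 + 0.25*11.0 = 2.75
Step 2: y^k = 2.75, reduced costs: (7.5, 0.25)
  x^k = (0.0, 0.0), subgradient = b - a^T x = 11.0
  y^{k+1} = 2.75 + 0.25*11.0 = 5.5
Step 3: y^k = 5.5, reduced costs: (2.0, -2.5)
  x^k = (0.0, 11.0), subgradient = b - a^T x = 0.0
  y^{k+1} = 5.5 + 0.25*0.0 = 5.5
Step 4: y^k = 5.5, reduced costs: (2.0, -2.5)
  x^k = (0.0, 11.0), subgradient = b - a^T x = 0.0
  y^{k+1} = 5.5 + 0.25*0.0 = 5.5
Dual objective at y_4 = 5.5: reduced costs (2.0, -2.5), box minimizer x = (0.0, 11.0)
g(y_4) = b*y + (c1 - a1*y)*x1 + (c2 - a2*y)*x2 = 11*5.5 + 2.0*0.0 + (-2.5)*11.0 = 60.5 + 0.0 - 27.5 = 33.0


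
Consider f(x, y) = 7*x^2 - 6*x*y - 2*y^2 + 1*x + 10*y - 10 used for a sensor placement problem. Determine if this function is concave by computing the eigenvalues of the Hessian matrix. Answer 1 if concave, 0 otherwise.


The Hessian of f(x,y) = 7*x^2 - 6*x*y - 2*y^2 + 1*x + 10*y - 10 is:
H = [[14, -6], [-6, -4]]
Trace = 14 - 4 = 10
Determinant = 14*-4 - (-6)^2 = -92
Discriminant = (10)^2 - 4*-92 = 468.0
Eigenvalues: lambda_1 = -5.8167, lambda_2 = 15.8167
The function is not concave.

0


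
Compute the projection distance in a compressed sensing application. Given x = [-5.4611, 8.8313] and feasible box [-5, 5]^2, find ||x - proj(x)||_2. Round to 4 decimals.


Project each component onto [-5, 5].
clip(-5.4611) = -5.0, clip(8.8313) = 5.0
Projection = [-5.0, 5.0]
Squared diffs: [0.2126, 14.6789]
Distance = sqrt(14.8915) = 3.8589


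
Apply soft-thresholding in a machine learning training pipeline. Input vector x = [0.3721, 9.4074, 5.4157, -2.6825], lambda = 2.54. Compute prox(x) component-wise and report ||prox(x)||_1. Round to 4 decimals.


Soft-thresholding with lambda = 2.54:
prox(0.3721) = sign(0.3721)*max(|0.3721| - 2.54, 0) = 0.0
prox(9.4074) = sign(9.4074)*max(|9.4074| - 2.54, 0) = 6.8674
prox(5.4157) = sign(5.4157)*max(|5.4157| - 2.54, 0) = 2.8757
prox(-2.6825) = sign(-2.6825)*max(|-2.6825| - 2.54, 0) = -0.1425
prox(x) = [0.0, 6.8674, 2.8757, -0.1425]
||prox(x)||_1 = 0.0 + 6.8674 + 2.8757 + 0.1425 = 9.8856


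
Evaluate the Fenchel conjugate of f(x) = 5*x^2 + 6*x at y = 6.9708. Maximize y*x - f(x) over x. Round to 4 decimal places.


f*(y) = sup_x {y*x - a*x^2 - b*x} = sup_x {(y-b)*x - a*x^2}
FOC: (y - b) - 2a*x = 0 => x* = (y - b)/(2a)
x* = (6.9708 - 6)/(2*5) = 0.0971
f*(6.9708) = (y-b)^2/(4a) = (6.9708 - 6)^2/(4*5)
= 0.9425/20 = 0.0471


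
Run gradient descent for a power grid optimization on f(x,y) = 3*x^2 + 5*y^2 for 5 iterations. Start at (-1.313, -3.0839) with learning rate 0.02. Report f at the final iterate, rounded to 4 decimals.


Gradient descent on f(x,y) = 3*x^2 + 5*y^2.
Starting point: (-1.313, -3.0839), alpha = 0.02
Step 1: grad_x = 2*3*-1.313 = -7.878, grad_y = 2*5*-3.0839 = -30.839
  x_1 = -1.313 - 0.02*-7.878 = -1.1554
  y_1 = -3.0839 - 0.02*-30.839 = -2.4671
Step 2: grad_x = 2*3*-1.1554 = -6.9326, grad_y = 2*5*-2.4671 = -24.6712
  x_2 = -1.1554 - 0.02*-6.9326 = -1.0168
  y_2 = -2.4671 - 0.02*-24.6712 = -1.9737
Step 3: grad_x = 2*3*-1.0168 = -6.1007, grad_y = 2*5*-1.9737 = -19.737
  x_3 = -1.0168 - 0.02*-6.1007 = -0.8948
  y_3 = -1.9737 - 0.02*-19.737 = -1.579
Step 4: grad_x = 2*3*-0.8948 = -5.3686, grad_y = 2*5*-1.579 = -15.7896
  x_4 = -0.8948 - 0.02*-5.3686 = -0.7874
  y_4 = -1.579 - 0.02*-15.7896 = -1.2632
Step 5: grad_x = 2*3*-0.7874 = -4.7244, grad_y = 2*5*-1.2632 = -12.6317
  x_5 = -0.7874 - 0.02*-4.7244 = -0.6929
  y_5 = -1.2632 - 0.02*-12.6317 = -1.0105
f(-0.6929, -1.0105) = 3*(-0.6929)^2 + 5*(-1.0105)^2 = 6.5463


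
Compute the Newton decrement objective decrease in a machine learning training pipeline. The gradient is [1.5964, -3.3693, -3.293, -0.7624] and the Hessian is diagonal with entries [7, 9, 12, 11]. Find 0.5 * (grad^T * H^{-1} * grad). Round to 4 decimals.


Step 1: H is diagonal, so H^(-1) * g = [0.2281, -0.3744, -0.2744, -0.0693].
Step 2: g^T H^(-1) g = sum_i g_i^2 / H_ii
  = (1.5964)^2/7 + (-3.3693)^2/9 + (-3.293)^2/12 + (-0.7624)^2/11
  = 0.3641 + 1.2614 + 0.9037 + 0.0528 = 2.5819
Step 3: Objective decrease = 0.5 * g^T H^(-1) g = 1.291


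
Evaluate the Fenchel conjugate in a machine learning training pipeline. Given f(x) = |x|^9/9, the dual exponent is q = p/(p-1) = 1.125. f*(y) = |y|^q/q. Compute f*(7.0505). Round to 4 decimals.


The conjugate exponent q satisfies 1/p + 1/q = 1.
p = 9, so q = 9/(9 - 1) = 1.125
|y|^q = 7.0505^1.125 = 9.0001
f*(7.0505) = 9.0001 / 1.125 = 8.0001


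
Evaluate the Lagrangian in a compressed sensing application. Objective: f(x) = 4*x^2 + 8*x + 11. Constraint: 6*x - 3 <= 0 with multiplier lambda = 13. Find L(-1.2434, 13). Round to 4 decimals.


Step 1: Evaluate f(x).
f(-1.2434) = 4*(-1.2434)^2 + 8*(-1.2434) + 11 = 7.237
Step 2: Evaluate g(x).
g(-1.2434) = 6*-1.2434 - 3 = -10.4604
Step 3: Compute Lagrangian.
L = 7.237 + 13*-10.4604 = -128.7482


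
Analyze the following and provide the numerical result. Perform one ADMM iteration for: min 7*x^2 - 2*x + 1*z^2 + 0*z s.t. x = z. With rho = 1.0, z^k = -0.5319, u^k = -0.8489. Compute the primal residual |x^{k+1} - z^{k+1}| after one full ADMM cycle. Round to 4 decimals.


ADMM iteration with rho = 1.0, z^k = -0.5319, u^k = -0.8489
Step 1: x-update.
Minimize 7*x^2 - 2*x + (1.0/2)*(x + 0.5319 - 0.8489)^2
FOC: (2*7 + 1.0)*x = 2 + 1.0*(-0.5319 + 0.8489)
x^{k+1} = 0.1545
Step 2: z-update.
Minimize 1*z^2 + 0*z + (1.0/2)*(0.1545 - z - 0.8489)^2
FOC: (2*1 + 1.0)*z = 0 + 1.0*(0.1545 - 0.8489)
z^{k+1} = -0.2315
Step 3: u-update.
u^{k+1} = -0.8489 + 0.1545 + 0.2315 = -0.463
Step 4: Primal residual = |0.1545 + 0.2315| = 0.3859


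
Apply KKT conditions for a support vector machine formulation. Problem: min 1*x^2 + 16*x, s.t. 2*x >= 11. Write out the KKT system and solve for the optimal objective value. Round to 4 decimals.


Step 1: Try lambda = 0 (constraint inactive).
x_unc = -16/(2*1) = -8.0
Check: 2*-8.0 = -16.0 < 11 -- violated!
Step 2: Constraint must be active: 2*x = 11
x* = 11/2 = 5.5
lambda = (2*1*5.5 + 16)/2 = 13.5
Step 3: Compute optimal value.
f(x*) = 1*5.5^2 + 16*5.5 = 118.25


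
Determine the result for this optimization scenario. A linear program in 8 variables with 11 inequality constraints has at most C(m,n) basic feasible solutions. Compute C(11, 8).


Each vertex corresponds to some choice of n active constraints out of m, so the number of vertices is at most C(m, n) = m! / (n!(m-n)!).
m = 11, n = 8
Numerator: 11 * 10 * 9 * 8 * 7 * 6 * 5 * 4
Denominator: 8! = 40320
C(11, 8) = 165


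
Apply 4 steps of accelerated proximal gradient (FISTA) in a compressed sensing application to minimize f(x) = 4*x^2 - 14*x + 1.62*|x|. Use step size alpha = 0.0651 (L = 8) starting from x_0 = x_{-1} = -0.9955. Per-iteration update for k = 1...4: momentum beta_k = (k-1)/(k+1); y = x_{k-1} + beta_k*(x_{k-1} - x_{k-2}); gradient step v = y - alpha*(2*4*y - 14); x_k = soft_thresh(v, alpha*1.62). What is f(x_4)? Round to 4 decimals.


FISTA on f(x) = 4*x^2 - 14*x + 1.62*|x|
L = 8, alpha = 0.0651
Iteration 1: beta = 0.0, y = -0.9955 + 0.0*(-0.9955 + 0.9955) = -0.9955
  grad(y) = -21.964, v = y - alpha*grad = 0.4344
  prox(v) = soft_thresh(0.4344, 0.1055) = 0.3289
Iteration 2: beta = 0.3333, y = 0.3289 + 0.3333*(0.3289 + 0.9955) = 0.7704
  grad(y) = -7.8371, v = y - alpha*grad = 1.2806
  prox(v) = soft_thresh(1.2806, 0.1055) = 1.1751
Iteration 3: beta = 0.5, y = 1.1751 + 0.5*(1.1751 - 0.3289) = 1.5982
  grad(y) = -1.2144, v = y - alpha*grad = 1.6773
  prox(v) = soft_thresh(1.6773, 0.1055) = 1.5718
Iteration 4: beta = 0.6, y = 1.5718 + 0.6*(1.5718 - 1.1751) = 1.8098
  grad(y) = 0.4785, v = y - alpha*grad = 1.7787
  prox(v) = soft_thresh(1.7787, 0.1055) = 1.6732
f(x_4) = 4*1.6732^2 - 14*1.6732 + 1.62*|1.6732| = -9.5158


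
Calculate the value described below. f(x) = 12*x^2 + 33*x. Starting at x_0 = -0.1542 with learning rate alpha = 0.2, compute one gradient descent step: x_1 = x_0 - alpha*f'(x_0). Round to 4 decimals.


We compute the gradient at x_0 and apply the update.
f'(x) = 24*x + 33
f'(-0.1542) = 24*-0.1542 + 33 = 29.2992
x_1 = -0.1542 - 0.2*29.2992 = -6.014


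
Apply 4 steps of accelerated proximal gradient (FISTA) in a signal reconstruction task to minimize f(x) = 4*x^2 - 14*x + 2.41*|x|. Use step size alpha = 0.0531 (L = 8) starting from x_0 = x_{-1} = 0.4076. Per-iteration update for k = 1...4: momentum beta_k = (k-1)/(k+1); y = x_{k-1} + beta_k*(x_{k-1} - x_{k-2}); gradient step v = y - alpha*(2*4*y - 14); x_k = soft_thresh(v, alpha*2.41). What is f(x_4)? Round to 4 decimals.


FISTA on f(x) = 4*x^2 - 14*x + 2.41*|x|
L = 8, alpha = 0.0531
Iteration 1: beta = 0.0, y = 0.4076 + 0.0*(0.4076 - 0.4076) = 0.4076
  grad(y) = -10.7392, v = y - alpha*grad = 0.9779
  prox(v) = soft_thresh(0.9779, 0.128) = 0.8499
Iteration 2: beta = 0.3333, y = 0.8499 + 0.3333*(0.8499 - 0.4076) = 0.9973
  grad(y) = -6.0215, v = y - alpha*grad = 1.3171
  prox(v) = soft_thresh(1.3171, 0.128) = 1.1891
Iteration 3: beta = 0.5, y = 1.1891 + 0.5*(1.1891 - 0.8499) = 1.3587
  grad(y) = -3.1306, v = y - alpha*grad = 1.5249
  prox(v) = soft_thresh(1.5249, 0.128) = 1.3969
Iteration 4: beta = 0.6, y = 1.3969 + 0.6*(1.3969 - 1.1891) = 1.5217
  grad(y) = -1.8267, v = y - alpha*grad = 1.6187
  prox(v) = soft_thresh(1.6187, 0.128) = 1.4907
f(x_4) = 4*1.4907^2 - 14*1.4907 + 2.41*|1.4907| = -8.3885


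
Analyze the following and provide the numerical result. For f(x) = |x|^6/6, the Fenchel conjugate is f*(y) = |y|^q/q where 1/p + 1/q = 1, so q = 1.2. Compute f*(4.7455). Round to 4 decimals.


The conjugate exponent q satisfies 1/p + 1/q = 1.
p = 6, so q = 6/(6 - 1) = 1.2
|y|^q = 4.7455^1.2 = 6.4795
f*(4.7455) = 6.4795 / 1.2 = 5.3995


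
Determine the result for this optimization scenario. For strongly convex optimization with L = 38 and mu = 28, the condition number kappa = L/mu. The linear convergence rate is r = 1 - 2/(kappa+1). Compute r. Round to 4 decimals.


Step 1: Compute the condition number.
kappa = L/mu = 38/28 = 1.3571
Step 2: Compute the convergence rate.
r = 1 - 2/(kappa + 1) = 1 - 2*mu/(L + mu) = (L - mu)/(L + mu) = 10/66 = 0.1515


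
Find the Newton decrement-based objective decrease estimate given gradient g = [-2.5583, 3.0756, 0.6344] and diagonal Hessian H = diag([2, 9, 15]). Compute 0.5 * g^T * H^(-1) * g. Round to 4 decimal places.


Step 1: H is diagonal, so H^(-1) * g = [-1.2792, 0.3417, 0.0423].
Step 2: g^T H^(-1) g = sum_i g_i^2 / H_ii
  = (-2.5583)^2/2 + (3.0756)^2/9 + (0.6344)^2/15
  = 3.2724 + 1.051 + 0.0268 = 4.3503
Step 3: Objective decrease = 0.5 * g^T H^(-1) g = 2.1752


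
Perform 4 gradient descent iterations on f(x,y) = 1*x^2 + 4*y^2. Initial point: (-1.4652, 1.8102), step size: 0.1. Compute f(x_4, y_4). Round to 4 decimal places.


Gradient descent on f(x,y) = 1*x^2 + 4*y^2.
Starting point: (-1.4652, 1.8102), alpha = 0.1
Step 1: grad_x = 2*1*-1.4652 = -2.9304, grad_y = 2*4*1.8102 = 14.4816
  x_1 = -1.4652 - 0.1*-2.9304 = -1.1722
  y_1 = 1.8102 - 0.1*14.4816 = 0.362
Step 2: grad_x = 2*1*-1.1722 = -2.3443, grad_y = 2*4*0.362 = 2.8963
  x_2 = -1.1722 - 0.1*-2.3443 = -0.9377
  y_2 = 0.362 - 0.1*2.8963 = 0.0724
Step 3: grad_x = 2*1*-0.9377 = -1.8755, grad_y = 2*4*0.0724 = 0.5793
  x_3 = -0.9377 - 0.1*-1.8755 = -0.7502
  y_3 = 0.0724 - 0.1*0.5793 = 0.0145
Step 4: grad_x = 2*1*-0.7502 = -1.5004, grad_y = 2*4*0.0145 = 0.1159
  x_4 = -0.7502 - 0.1*-1.5004 = -0.6001
  y_4 = 0.0145 - 0.1*0.1159 = 0.0029
f(-0.6001, 0.0029) = 1*(-0.6001)^2 + 4*0.0029^2 = 0.3602


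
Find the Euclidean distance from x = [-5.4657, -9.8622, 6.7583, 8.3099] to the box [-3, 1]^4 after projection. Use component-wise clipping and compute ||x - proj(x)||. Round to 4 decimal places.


Project each component onto [-3, 1].
clip(-5.4657) = -3.0, clip(-9.8622) = -3.0, clip(6.7583) = 1.0, clip(8.3099) = 1.0
Projection = [-3.0, -3.0, 1.0, 1.0]
Squared diffs: [6.0797, 47.0898, 33.158, 53.4346]
Distance = sqrt(139.7621) = 11.8221


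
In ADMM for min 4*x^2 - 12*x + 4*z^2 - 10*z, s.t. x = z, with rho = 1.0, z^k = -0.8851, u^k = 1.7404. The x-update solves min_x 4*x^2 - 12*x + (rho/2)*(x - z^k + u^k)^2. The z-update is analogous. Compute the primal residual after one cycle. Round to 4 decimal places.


ADMM iteration with rho = 1.0, z^k = -0.8851, u^k = 1.7404
Step 1: x-update.
Minimize 4*x^2 - 12*x + (1.0/2)*(x + 0.8851 + 1.7404)^2
FOC: (2*4 + 1.0)*x = 12 + 1.0*(-0.8851 - 1.7404)
x^{k+1} = 1.0416
Step 2: z-update.
Minimize 4*z^2 - 10*z + (1.0/2)*(1.0416 - z + 1.7404)^2
FOC: (2*4 + 1.0)*z = 10 + 1.0*(1.0416 + 1.7404)
z^{k+1} = 1.4202
Step 3: u-update.
u^{k+1} = 1.7404 + 1.0416 - 1.4202 = 1.3618
Step 4: Primal residual = |1.0416 - 1.4202| = 0.3786


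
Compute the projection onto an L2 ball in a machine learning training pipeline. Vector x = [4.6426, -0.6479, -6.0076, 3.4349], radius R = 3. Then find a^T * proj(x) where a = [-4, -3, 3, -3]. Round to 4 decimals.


Step 1: Compute ||x|| (intermediates to 6 decimals).
||x|| = sqrt(4.6426^2 + (-0.6479)^2 + (-6.0076)^2 + 3.4349^2) = 8.358427
Step 2: Project.
Since ||x|| > R, scale = R/||x|| = 3/8.358427 = 0.358919, proj(x) = scale * x
proj(x) = [1.666317, -0.232544, -2.156242, 1.232851]
Step 3: Dot product.
a^T * proj(x) = -4*1.666317 - 3*(-0.232544) + 3*(-2.156242) - 3*1.232851 = -16.1349


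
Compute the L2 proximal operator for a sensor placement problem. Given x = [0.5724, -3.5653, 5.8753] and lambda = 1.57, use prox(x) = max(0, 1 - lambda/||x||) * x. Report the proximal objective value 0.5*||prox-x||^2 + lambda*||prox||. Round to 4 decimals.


Step 1: Compute ||x||.
||x|| = 6.8962
Step 2: Compute scaling factor.
scale = max(0, 1 - 1.57/6.8962) = 0.7723
Step 3: prox(x) = [0.4421, -2.7536, 4.5377]
||prox(x)|| = 5.3262
Step 4: Proximal objective.
0.5*||prox-x||^2 = 1.2325
lambda*||prox|| = 8.3621
Total = 9.5947


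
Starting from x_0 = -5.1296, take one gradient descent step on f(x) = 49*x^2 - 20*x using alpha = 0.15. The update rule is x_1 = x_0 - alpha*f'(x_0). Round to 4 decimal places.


We compute the gradient at x_0 and apply the update.
f'(x) = 98*x - 20
f'(-5.1296) = 98*-5.1296 - 20 = -522.7008
x_1 = -5.1296 - 0.15*-522.7008 = 73.2755
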